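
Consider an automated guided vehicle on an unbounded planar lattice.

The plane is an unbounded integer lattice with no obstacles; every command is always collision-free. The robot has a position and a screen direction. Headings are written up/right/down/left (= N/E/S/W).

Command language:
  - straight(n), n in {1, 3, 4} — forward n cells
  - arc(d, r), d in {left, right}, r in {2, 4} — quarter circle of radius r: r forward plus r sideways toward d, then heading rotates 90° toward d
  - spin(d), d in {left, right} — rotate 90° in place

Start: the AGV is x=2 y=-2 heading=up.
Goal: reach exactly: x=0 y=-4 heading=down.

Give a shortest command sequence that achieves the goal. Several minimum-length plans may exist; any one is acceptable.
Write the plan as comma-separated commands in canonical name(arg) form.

spin(left), arc(left, 2)

begin: x=2 y=-2 heading=up
t=1 spin(left) ⇒ x=2 y=-2 heading=left
t=2 arc(left, 2) ⇒ x=0 y=-4 heading=down
nothing shorter than 2 reaches the goal.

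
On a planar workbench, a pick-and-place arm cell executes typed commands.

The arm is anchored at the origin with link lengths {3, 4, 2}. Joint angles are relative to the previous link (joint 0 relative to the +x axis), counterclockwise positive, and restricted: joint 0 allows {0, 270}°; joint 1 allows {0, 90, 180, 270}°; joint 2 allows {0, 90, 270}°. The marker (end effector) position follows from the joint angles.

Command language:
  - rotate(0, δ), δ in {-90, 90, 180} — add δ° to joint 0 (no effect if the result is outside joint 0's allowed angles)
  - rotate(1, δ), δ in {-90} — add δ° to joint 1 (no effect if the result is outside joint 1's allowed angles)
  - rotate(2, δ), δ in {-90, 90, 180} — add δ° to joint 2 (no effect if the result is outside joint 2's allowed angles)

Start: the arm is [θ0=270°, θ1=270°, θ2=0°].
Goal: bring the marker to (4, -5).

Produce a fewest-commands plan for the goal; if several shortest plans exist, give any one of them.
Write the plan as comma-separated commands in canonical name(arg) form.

t0: [θ0=270°, θ1=270°, θ2=0°]
[1] after rotate(2, -90): [θ0=270°, θ1=270°, θ2=270°]
[2] after rotate(1, -90): [θ0=270°, θ1=180°, θ2=270°]
[3] after rotate(1, -90): [θ0=270°, θ1=90°, θ2=270°]
no 2-step plan works, so 3 is optimal.

rotate(2, -90), rotate(1, -90), rotate(1, -90)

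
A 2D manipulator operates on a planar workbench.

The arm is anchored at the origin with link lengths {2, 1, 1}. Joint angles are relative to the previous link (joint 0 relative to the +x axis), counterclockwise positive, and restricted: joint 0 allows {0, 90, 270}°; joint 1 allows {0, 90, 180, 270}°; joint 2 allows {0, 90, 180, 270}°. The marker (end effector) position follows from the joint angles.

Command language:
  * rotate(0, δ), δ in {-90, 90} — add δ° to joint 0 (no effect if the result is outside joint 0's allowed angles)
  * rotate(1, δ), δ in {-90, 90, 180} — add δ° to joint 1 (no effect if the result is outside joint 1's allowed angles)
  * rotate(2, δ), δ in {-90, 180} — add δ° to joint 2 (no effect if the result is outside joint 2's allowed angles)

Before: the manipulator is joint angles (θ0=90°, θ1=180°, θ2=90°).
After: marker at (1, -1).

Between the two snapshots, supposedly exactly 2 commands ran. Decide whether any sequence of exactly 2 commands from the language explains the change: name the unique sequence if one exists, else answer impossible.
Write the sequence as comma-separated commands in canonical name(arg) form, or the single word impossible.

key: running rotate(0, -90) before rotate(0, 90) would end elsewhere — order is forced
from: joint angles (θ0=90°, θ1=180°, θ2=90°)
1. rotate(0, 90) → joint angles (θ0=90°, θ1=180°, θ2=90°)
2. rotate(0, -90) → joint angles (θ0=0°, θ1=180°, θ2=90°)
all 49 alternatives checked — unique.

rotate(0, 90), rotate(0, -90)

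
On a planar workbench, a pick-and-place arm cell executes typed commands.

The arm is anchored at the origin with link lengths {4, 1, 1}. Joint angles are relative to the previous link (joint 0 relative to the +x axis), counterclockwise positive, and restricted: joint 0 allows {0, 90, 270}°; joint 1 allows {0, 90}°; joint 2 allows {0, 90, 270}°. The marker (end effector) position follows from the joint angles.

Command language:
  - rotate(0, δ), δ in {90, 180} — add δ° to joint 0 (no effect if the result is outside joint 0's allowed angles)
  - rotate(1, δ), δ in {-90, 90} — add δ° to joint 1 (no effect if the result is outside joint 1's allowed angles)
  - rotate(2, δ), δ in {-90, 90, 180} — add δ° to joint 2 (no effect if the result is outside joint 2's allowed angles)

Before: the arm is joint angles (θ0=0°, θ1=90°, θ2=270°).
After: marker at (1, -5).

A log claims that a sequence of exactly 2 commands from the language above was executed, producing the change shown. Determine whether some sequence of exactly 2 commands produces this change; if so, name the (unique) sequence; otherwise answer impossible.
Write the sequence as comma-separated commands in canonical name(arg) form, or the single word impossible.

key: running rotate(0, 180) before rotate(0, 90) would end elsewhere — order is forced
begin: joint angles (θ0=0°, θ1=90°, θ2=270°)
t=1 rotate(0, 90) ⇒ joint angles (θ0=90°, θ1=90°, θ2=270°)
t=2 rotate(0, 180) ⇒ joint angles (θ0=270°, θ1=90°, θ2=270°)
no other 2-command option fits: unique.

rotate(0, 90), rotate(0, 180)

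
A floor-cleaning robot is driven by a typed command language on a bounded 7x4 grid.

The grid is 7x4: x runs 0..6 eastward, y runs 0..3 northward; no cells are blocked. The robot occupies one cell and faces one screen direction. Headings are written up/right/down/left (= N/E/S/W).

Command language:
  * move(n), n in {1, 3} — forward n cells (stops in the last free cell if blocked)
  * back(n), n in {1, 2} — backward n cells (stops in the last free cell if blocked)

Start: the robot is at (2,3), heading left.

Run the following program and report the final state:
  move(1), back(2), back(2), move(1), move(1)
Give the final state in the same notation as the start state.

initial: at (2,3), heading left
t=1 move(1) ⇒ at (1,3), heading left
t=2 back(2) ⇒ at (3,3), heading left
t=3 back(2) ⇒ at (5,3), heading left
t=4 move(1) ⇒ at (4,3), heading left
t=5 move(1) ⇒ at (3,3), heading left

at (3,3), heading left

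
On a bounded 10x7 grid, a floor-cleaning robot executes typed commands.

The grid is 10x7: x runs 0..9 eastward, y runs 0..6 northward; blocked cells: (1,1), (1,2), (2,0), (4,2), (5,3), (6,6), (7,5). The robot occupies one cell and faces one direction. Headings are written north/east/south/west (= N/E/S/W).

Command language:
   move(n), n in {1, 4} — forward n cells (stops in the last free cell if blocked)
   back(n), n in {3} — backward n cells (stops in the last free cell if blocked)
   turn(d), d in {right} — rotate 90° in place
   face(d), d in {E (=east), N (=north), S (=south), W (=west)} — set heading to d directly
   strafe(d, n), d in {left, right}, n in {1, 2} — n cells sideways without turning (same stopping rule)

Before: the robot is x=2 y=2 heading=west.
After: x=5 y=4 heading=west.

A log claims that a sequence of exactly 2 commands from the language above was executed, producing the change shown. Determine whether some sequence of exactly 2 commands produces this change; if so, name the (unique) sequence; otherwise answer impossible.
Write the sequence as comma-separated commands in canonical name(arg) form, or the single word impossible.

strafe(right, 2), back(3)

key: running back(3) before strafe(right, 2) would end elsewhere — order is forced
initial: x=2 y=2 heading=west
[1] after strafe(right, 2): x=2 y=4 heading=west
[2] after back(3): x=5 y=4 heading=west
uniquely the one of 144 2-step routes that fits.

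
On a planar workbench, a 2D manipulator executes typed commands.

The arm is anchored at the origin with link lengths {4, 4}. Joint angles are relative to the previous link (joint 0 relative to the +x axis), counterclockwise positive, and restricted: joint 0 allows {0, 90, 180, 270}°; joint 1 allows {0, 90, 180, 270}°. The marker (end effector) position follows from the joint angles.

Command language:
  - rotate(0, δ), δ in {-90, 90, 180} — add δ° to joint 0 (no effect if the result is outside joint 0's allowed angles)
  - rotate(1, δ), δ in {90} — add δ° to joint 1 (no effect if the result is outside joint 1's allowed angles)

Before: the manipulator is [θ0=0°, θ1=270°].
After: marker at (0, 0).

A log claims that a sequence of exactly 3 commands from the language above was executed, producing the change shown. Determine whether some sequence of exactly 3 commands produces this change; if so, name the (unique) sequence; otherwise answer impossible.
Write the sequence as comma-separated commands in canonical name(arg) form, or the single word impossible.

rotate(1, 90), rotate(1, 90), rotate(1, 90)

start: [θ0=0°, θ1=270°]
step 1 (rotate(1, 90)): [θ0=0°, θ1=0°]
step 2 (rotate(1, 90)): [θ0=0°, θ1=90°]
step 3 (rotate(1, 90)): [θ0=0°, θ1=180°]
uniquely the one of 64 3-step routes that fits.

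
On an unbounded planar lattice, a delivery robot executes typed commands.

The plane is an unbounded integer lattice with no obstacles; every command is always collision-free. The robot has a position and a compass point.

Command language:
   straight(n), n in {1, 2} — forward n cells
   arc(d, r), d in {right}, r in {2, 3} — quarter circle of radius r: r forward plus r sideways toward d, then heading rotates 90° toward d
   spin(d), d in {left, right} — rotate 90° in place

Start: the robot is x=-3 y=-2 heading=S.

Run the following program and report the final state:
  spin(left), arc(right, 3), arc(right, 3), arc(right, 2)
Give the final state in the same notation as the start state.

x=-5 y=-6 heading=N

begin: x=-3 y=-2 heading=S
[1] after spin(left): x=-3 y=-2 heading=E
[2] after arc(right, 3): x=0 y=-5 heading=S
[3] after arc(right, 3): x=-3 y=-8 heading=W
[4] after arc(right, 2): x=-5 y=-6 heading=N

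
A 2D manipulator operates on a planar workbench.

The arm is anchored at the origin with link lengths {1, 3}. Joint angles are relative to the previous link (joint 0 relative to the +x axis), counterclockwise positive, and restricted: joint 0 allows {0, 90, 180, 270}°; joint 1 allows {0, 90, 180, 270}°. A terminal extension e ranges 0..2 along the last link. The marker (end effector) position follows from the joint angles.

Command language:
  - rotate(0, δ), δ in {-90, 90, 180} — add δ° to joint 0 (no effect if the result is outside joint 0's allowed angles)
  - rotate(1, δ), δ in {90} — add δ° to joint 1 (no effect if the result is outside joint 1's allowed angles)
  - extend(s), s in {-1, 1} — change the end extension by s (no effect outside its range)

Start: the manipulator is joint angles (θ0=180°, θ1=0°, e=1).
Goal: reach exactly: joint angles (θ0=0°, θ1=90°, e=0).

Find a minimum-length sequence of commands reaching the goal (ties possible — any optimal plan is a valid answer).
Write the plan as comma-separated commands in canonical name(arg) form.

rotate(0, 180), extend(-1), rotate(1, 90)

start: joint angles (θ0=180°, θ1=0°, e=1)
step 1 (rotate(0, 180)): joint angles (θ0=0°, θ1=0°, e=1)
step 2 (extend(-1)): joint angles (θ0=0°, θ1=0°, e=0)
step 3 (rotate(1, 90)): joint angles (θ0=0°, θ1=90°, e=0)
minimal: 3 command(s), checked below 3.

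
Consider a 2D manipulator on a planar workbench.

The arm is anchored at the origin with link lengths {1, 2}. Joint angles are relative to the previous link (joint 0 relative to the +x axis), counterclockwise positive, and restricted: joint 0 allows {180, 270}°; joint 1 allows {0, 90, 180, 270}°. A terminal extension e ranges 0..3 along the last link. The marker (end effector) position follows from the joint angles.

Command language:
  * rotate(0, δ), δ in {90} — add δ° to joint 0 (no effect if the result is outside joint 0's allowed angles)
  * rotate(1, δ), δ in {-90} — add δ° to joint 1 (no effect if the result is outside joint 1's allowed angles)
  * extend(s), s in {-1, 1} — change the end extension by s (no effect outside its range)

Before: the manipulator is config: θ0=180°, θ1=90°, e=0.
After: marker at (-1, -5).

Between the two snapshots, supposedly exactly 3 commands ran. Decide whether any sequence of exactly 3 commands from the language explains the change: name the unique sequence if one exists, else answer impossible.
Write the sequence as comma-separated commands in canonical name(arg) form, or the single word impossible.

extend(1), extend(1), extend(1)

begin: config: θ0=180°, θ1=90°, e=0
1. extend(1) → config: θ0=180°, θ1=90°, e=1
2. extend(1) → config: θ0=180°, θ1=90°, e=2
3. extend(1) → config: θ0=180°, θ1=90°, e=3
no rival 3-sequence matches.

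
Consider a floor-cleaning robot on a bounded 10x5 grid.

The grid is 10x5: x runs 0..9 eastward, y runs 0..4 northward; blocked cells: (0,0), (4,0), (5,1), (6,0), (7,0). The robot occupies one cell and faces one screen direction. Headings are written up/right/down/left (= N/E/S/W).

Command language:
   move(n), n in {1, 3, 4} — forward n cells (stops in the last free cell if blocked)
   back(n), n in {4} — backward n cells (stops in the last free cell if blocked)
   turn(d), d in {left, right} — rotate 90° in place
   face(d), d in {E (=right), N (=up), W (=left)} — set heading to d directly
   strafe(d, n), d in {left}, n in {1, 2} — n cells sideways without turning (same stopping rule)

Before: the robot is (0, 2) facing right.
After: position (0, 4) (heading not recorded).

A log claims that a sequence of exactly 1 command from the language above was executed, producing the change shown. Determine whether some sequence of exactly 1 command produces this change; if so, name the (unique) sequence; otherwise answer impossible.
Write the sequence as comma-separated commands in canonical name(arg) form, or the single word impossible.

start: (0, 2) facing right
[1] after strafe(left, 2): (0, 4) facing right
all 11 alternatives checked — unique.

strafe(left, 2)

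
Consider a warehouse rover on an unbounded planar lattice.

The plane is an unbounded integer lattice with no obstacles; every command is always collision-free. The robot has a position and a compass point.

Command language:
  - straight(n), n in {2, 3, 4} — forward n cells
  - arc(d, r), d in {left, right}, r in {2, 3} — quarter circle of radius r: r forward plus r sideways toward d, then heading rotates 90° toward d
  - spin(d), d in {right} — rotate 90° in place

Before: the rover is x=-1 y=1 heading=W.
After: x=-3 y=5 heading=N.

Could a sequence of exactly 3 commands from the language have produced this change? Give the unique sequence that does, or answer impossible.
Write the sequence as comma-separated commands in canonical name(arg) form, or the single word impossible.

key: running straight(4) before straight(2) would end elsewhere — order is forced
from: x=-1 y=1 heading=W
t=1 straight(2) ⇒ x=-3 y=1 heading=W
t=2 spin(right) ⇒ x=-3 y=1 heading=N
t=3 straight(4) ⇒ x=-3 y=5 heading=N
all 512 alternatives checked — unique.

straight(2), spin(right), straight(4)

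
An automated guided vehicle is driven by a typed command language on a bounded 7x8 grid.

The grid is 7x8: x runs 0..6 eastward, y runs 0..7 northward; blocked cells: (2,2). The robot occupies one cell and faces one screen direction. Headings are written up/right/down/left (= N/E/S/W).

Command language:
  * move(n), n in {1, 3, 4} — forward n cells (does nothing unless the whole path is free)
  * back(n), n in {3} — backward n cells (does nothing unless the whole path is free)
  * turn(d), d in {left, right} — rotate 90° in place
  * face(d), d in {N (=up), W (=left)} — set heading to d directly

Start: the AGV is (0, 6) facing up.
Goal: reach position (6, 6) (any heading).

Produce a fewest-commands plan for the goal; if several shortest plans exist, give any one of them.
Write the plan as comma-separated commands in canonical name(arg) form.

t0: (0, 6) facing up
[1] after face(W): (0, 6) facing left
[2] after back(3): (3, 6) facing left
[3] after back(3): (6, 6) facing left
shorter routes all fall short; 3 is best.

face(W), back(3), back(3)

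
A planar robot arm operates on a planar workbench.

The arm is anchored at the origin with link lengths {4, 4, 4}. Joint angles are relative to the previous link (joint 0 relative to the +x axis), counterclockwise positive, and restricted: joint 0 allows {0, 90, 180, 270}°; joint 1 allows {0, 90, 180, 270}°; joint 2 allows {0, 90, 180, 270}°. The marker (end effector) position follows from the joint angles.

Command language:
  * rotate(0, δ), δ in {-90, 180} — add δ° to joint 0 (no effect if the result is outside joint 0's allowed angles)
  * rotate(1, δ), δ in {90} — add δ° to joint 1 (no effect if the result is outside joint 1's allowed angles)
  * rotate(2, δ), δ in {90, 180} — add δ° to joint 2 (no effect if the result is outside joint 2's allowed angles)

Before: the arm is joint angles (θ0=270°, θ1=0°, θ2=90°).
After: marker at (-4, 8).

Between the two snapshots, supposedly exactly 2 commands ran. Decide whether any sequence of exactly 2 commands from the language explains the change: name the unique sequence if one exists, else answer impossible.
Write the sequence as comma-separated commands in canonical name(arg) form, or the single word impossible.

rotate(0, -90), rotate(0, -90)

from: joint angles (θ0=270°, θ1=0°, θ2=90°)
step 1 (rotate(0, -90)): joint angles (θ0=180°, θ1=0°, θ2=90°)
step 2 (rotate(0, -90)): joint angles (θ0=90°, θ1=0°, θ2=90°)
no rival 2-sequence matches.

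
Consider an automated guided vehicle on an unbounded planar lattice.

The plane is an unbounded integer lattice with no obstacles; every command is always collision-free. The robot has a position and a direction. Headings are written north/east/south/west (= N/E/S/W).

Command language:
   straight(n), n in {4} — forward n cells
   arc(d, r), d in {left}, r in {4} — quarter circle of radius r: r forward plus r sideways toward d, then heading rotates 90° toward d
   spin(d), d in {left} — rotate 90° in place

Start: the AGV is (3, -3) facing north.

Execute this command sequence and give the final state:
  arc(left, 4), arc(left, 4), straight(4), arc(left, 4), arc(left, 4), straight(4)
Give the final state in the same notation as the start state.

from: (3, -3) facing north
t=1 arc(left, 4) ⇒ (-1, 1) facing west
t=2 arc(left, 4) ⇒ (-5, -3) facing south
t=3 straight(4) ⇒ (-5, -7) facing south
t=4 arc(left, 4) ⇒ (-1, -11) facing east
t=5 arc(left, 4) ⇒ (3, -7) facing north
t=6 straight(4) ⇒ (3, -3) facing north

(3, -3) facing north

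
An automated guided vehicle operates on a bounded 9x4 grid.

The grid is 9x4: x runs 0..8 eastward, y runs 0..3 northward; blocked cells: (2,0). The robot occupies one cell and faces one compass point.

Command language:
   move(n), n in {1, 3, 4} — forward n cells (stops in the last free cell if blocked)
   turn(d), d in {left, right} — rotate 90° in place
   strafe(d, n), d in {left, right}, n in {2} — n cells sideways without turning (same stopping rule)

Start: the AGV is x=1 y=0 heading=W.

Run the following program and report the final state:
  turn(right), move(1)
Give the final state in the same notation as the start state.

t0: x=1 y=0 heading=W
1. turn(right) → x=1 y=0 heading=N
2. move(1) → x=1 y=1 heading=N

x=1 y=1 heading=N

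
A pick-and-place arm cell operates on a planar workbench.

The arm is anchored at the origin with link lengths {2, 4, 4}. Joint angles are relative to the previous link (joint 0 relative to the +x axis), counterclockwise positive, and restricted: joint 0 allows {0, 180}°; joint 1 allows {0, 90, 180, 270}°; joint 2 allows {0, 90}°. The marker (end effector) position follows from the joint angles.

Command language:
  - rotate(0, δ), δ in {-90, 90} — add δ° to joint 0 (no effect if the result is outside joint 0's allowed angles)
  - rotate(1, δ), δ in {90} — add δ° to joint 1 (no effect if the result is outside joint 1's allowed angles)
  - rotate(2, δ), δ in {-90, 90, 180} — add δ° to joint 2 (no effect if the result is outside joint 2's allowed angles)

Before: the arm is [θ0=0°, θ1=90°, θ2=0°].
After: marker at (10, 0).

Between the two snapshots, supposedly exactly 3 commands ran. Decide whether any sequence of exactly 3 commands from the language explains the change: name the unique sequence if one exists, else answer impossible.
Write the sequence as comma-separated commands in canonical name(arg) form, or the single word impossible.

rotate(1, 90), rotate(1, 90), rotate(1, 90)

begin: [θ0=0°, θ1=90°, θ2=0°]
step 1 (rotate(1, 90)): [θ0=0°, θ1=180°, θ2=0°]
step 2 (rotate(1, 90)): [θ0=0°, θ1=270°, θ2=0°]
step 3 (rotate(1, 90)): [θ0=0°, θ1=0°, θ2=0°]
uniquely the one of 216 3-step routes that fits.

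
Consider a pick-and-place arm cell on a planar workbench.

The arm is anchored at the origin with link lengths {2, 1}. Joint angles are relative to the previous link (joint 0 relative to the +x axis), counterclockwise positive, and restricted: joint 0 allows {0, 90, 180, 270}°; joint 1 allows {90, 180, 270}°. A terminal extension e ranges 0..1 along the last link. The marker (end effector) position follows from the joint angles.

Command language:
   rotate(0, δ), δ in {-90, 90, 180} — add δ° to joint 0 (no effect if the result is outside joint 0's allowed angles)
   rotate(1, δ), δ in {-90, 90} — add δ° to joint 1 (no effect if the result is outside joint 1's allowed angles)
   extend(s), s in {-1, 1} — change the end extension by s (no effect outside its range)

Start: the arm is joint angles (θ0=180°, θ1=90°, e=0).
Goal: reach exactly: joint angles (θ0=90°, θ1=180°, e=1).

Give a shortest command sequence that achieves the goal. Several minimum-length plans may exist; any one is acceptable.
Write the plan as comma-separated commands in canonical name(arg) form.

rotate(0, -90), extend(1), rotate(1, 90)

initial: joint angles (θ0=180°, θ1=90°, e=0)
[1] after rotate(0, -90): joint angles (θ0=90°, θ1=90°, e=0)
[2] after extend(1): joint angles (θ0=90°, θ1=90°, e=1)
[3] after rotate(1, 90): joint angles (θ0=90°, θ1=180°, e=1)
shorter routes all fall short; 3 is best.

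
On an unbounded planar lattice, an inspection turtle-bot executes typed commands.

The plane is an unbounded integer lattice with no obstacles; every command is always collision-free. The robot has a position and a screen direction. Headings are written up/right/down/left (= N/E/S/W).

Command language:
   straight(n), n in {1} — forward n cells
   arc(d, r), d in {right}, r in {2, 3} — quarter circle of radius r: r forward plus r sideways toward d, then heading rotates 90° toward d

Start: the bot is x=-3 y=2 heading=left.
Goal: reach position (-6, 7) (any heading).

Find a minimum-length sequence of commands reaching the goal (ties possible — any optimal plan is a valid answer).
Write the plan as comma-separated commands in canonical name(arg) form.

start: x=-3 y=2 heading=left
step 1 (arc(right, 3)): x=-6 y=5 heading=up
step 2 (straight(1)): x=-6 y=6 heading=up
step 3 (straight(1)): x=-6 y=7 heading=up
nothing shorter than 3 reaches the goal.

arc(right, 3), straight(1), straight(1)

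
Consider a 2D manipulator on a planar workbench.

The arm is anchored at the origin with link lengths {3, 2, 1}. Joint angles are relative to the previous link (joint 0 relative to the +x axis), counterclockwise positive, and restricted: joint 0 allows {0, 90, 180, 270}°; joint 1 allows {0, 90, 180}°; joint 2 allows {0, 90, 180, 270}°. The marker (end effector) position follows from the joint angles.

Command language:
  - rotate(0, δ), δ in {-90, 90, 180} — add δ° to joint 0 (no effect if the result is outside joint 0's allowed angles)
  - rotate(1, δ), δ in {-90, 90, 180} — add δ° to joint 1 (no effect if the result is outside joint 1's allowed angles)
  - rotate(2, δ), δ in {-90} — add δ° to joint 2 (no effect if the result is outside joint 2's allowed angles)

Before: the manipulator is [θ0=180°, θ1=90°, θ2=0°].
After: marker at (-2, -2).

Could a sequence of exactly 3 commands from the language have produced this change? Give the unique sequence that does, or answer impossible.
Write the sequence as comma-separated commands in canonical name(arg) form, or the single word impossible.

start: [θ0=180°, θ1=90°, θ2=0°]
t=1 rotate(2, -90) ⇒ [θ0=180°, θ1=90°, θ2=270°]
t=2 rotate(2, -90) ⇒ [θ0=180°, θ1=90°, θ2=180°]
t=3 rotate(2, -90) ⇒ [θ0=180°, θ1=90°, θ2=90°]
all 343 alternatives checked — unique.

rotate(2, -90), rotate(2, -90), rotate(2, -90)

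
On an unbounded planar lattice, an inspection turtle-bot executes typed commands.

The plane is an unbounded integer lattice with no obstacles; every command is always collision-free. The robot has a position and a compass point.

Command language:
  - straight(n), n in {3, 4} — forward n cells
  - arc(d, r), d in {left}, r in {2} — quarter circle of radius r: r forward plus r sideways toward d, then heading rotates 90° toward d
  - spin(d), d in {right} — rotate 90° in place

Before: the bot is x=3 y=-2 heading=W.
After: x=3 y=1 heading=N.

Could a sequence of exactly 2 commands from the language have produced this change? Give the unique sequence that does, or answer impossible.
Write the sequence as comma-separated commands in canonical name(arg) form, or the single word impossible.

spin(right), straight(3)

key: cell and facing (now N) both changed — the 2 commands mix motion and turning
start: x=3 y=-2 heading=W
[1] after spin(right): x=3 y=-2 heading=N
[2] after straight(3): x=3 y=1 heading=N
no rival 2-sequence matches.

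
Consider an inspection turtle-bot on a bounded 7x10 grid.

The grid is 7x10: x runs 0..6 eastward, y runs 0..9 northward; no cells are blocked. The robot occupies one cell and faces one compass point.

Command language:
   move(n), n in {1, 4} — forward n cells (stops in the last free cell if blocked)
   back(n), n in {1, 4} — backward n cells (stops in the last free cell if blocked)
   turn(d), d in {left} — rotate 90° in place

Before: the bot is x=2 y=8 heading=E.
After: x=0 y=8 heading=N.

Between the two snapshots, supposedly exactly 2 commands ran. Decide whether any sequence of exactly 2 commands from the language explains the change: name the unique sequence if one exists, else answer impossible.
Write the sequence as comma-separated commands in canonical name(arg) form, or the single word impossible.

key: running turn(left) before back(4) would end elsewhere — order is forced
begin: x=2 y=8 heading=E
[1] after back(4): x=0 y=8 heading=E
[2] after turn(left): x=0 y=8 heading=N
all 25 alternatives checked — unique.

back(4), turn(left)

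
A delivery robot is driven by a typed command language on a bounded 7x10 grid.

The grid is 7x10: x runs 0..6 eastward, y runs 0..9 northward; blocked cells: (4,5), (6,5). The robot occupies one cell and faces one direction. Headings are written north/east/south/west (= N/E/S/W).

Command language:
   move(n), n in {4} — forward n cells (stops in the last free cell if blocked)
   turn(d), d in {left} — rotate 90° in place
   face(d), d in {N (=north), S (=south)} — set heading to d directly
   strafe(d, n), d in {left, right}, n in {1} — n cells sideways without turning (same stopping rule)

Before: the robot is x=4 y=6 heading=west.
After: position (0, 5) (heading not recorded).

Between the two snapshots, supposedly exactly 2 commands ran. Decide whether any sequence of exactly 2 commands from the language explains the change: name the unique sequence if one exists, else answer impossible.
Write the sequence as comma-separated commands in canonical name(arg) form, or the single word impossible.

move(4), strafe(left, 1)

key: order matters: swapping move(4) and strafe(left, 1) lands elsewhere
start: x=4 y=6 heading=west
t=1 move(4) ⇒ x=0 y=6 heading=west
t=2 strafe(left, 1) ⇒ x=0 y=5 heading=west
no rival 2-sequence matches.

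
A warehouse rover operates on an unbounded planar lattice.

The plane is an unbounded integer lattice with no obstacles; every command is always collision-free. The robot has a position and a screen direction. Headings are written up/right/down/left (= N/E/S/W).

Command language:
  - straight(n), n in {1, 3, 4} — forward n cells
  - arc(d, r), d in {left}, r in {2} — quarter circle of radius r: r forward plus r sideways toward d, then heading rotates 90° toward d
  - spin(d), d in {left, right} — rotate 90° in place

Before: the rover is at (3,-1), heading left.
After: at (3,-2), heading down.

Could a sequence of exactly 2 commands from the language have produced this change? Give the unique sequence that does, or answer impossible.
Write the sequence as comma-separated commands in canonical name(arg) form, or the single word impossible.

spin(left), straight(1)

key: running straight(1) before spin(left) would end elsewhere — order is forced
t0: at (3,-1), heading left
t=1 spin(left) ⇒ at (3,-1), heading down
t=2 straight(1) ⇒ at (3,-2), heading down
no rival 2-sequence matches.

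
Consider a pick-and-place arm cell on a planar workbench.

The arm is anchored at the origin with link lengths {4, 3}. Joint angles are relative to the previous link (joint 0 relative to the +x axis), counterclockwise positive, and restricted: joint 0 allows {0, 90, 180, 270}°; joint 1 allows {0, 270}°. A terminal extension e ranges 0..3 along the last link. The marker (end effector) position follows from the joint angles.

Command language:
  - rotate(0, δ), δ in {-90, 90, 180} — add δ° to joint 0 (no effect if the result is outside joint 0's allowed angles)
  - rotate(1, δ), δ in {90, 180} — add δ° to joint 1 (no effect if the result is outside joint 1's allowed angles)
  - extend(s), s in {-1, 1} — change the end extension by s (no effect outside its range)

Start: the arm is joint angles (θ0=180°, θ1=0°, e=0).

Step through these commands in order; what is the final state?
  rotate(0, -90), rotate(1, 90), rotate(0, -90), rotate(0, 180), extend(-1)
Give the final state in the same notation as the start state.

from: joint angles (θ0=180°, θ1=0°, e=0)
step 1 (rotate(0, -90)): joint angles (θ0=90°, θ1=0°, e=0)
step 2 (rotate(1, 90)): joint angles (θ0=90°, θ1=0°, e=0)
step 3 (rotate(0, -90)): joint angles (θ0=0°, θ1=0°, e=0)
step 4 (rotate(0, 180)): joint angles (θ0=180°, θ1=0°, e=0)
step 5 (extend(-1)): joint angles (θ0=180°, θ1=0°, e=0)

joint angles (θ0=180°, θ1=0°, e=0)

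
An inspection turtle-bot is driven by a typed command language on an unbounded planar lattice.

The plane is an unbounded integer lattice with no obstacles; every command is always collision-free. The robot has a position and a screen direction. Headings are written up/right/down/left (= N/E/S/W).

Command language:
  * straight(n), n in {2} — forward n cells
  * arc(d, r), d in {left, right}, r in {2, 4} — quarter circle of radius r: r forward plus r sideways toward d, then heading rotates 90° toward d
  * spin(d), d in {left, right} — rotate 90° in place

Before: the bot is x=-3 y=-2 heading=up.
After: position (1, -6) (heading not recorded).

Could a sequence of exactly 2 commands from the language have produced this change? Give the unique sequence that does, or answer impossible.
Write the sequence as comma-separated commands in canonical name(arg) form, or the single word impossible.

spin(right), arc(right, 4)

key: order matters: swapping spin(right) and arc(right, 4) lands elsewhere
from: x=-3 y=-2 heading=up
t=1 spin(right) ⇒ x=-3 y=-2 heading=right
t=2 arc(right, 4) ⇒ x=1 y=-6 heading=down
all 49 alternatives checked — unique.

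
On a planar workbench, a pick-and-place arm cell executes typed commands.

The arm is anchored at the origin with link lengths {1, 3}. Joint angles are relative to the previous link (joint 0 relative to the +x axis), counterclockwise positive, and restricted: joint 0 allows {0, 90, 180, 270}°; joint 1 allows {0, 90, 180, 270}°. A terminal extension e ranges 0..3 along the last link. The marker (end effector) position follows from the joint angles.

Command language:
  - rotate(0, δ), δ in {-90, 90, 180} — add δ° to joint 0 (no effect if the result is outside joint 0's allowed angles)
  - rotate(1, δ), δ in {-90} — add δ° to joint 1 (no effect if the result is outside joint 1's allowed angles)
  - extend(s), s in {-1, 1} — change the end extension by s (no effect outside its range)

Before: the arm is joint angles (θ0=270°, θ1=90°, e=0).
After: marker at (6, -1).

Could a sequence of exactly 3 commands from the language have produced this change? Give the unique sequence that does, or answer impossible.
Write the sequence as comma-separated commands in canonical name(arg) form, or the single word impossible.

extend(1), extend(1), extend(1)

initial: joint angles (θ0=270°, θ1=90°, e=0)
t=1 extend(1) ⇒ joint angles (θ0=270°, θ1=90°, e=1)
t=2 extend(1) ⇒ joint angles (θ0=270°, θ1=90°, e=2)
t=3 extend(1) ⇒ joint angles (θ0=270°, θ1=90°, e=3)
no rival 3-sequence matches.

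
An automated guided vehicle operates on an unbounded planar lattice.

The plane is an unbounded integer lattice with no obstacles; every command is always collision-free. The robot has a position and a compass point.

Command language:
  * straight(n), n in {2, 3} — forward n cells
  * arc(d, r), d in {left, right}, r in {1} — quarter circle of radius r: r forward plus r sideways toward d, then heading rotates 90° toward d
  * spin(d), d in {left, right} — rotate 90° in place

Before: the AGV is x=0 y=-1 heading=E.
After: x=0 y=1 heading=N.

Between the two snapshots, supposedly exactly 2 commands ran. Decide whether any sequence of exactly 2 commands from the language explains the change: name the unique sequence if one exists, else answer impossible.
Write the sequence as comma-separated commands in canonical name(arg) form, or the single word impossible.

key: order matters: swapping spin(left) and straight(2) lands elsewhere
t0: x=0 y=-1 heading=E
t=1 spin(left) ⇒ x=0 y=-1 heading=N
t=2 straight(2) ⇒ x=0 y=1 heading=N
uniquely the one of 36 2-step routes that fits.

spin(left), straight(2)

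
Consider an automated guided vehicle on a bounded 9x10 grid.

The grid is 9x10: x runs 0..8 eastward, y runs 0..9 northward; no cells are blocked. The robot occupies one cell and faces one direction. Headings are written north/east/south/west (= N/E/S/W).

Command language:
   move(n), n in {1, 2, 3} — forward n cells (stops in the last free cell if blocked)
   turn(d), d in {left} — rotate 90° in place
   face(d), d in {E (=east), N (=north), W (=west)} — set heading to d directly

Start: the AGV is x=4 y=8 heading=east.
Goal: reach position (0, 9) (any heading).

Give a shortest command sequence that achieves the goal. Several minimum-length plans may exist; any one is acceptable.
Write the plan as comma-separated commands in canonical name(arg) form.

turn(left), move(1), turn(left), move(1), move(3)

from: x=4 y=8 heading=east
[1] after turn(left): x=4 y=8 heading=north
[2] after move(1): x=4 y=9 heading=north
[3] after turn(left): x=4 y=9 heading=west
[4] after move(1): x=3 y=9 heading=west
[5] after move(3): x=0 y=9 heading=west
no 4-step plan works, so 5 is optimal.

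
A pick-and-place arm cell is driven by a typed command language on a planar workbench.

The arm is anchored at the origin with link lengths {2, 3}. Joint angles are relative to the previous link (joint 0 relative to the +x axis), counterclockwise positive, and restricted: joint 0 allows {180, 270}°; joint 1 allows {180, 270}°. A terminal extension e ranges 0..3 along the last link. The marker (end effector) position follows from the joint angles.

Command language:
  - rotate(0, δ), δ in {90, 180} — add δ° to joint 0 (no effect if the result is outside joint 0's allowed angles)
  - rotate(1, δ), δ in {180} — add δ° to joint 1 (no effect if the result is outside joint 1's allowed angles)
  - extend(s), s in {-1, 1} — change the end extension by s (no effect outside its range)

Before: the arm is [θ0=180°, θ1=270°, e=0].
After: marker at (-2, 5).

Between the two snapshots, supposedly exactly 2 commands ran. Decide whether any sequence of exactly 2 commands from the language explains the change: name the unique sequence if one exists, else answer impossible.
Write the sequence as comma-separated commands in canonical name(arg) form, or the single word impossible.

initial: [θ0=180°, θ1=270°, e=0]
[1] after extend(1): [θ0=180°, θ1=270°, e=1]
[2] after extend(1): [θ0=180°, θ1=270°, e=2]
no rival 2-sequence matches.

extend(1), extend(1)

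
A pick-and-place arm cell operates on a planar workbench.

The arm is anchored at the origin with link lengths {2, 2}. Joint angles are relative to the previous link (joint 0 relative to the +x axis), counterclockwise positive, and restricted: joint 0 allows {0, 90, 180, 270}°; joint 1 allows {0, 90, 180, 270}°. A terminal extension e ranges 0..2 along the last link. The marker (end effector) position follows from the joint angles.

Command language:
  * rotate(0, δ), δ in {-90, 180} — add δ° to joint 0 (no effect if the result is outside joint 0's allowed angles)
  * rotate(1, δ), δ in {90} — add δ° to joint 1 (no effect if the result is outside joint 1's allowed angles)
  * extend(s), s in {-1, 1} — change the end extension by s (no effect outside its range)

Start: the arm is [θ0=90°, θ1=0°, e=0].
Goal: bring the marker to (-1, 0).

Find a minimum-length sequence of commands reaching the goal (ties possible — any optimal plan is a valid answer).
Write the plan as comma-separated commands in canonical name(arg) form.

t0: [θ0=90°, θ1=0°, e=0]
1. extend(1) → [θ0=90°, θ1=0°, e=1]
2. rotate(0, -90) → [θ0=0°, θ1=0°, e=1]
3. rotate(1, 90) → [θ0=0°, θ1=90°, e=1]
4. rotate(1, 90) → [θ0=0°, θ1=180°, e=1]
minimal: 4 command(s), checked below 4.

extend(1), rotate(0, -90), rotate(1, 90), rotate(1, 90)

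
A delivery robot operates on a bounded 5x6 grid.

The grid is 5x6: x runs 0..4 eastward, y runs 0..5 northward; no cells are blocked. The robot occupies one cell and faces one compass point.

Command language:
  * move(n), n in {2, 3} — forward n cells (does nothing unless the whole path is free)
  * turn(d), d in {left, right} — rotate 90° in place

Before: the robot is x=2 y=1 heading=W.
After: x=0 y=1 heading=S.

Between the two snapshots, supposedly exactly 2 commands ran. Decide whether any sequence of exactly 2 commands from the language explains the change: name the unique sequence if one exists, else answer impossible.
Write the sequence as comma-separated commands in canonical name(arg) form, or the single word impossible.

key: position moved to (0,1) AND the heading swung to S — translation plus rotation needed
t0: x=2 y=1 heading=W
[1] after move(2): x=0 y=1 heading=W
[2] after turn(left): x=0 y=1 heading=S
all 16 alternatives checked — unique.

move(2), turn(left)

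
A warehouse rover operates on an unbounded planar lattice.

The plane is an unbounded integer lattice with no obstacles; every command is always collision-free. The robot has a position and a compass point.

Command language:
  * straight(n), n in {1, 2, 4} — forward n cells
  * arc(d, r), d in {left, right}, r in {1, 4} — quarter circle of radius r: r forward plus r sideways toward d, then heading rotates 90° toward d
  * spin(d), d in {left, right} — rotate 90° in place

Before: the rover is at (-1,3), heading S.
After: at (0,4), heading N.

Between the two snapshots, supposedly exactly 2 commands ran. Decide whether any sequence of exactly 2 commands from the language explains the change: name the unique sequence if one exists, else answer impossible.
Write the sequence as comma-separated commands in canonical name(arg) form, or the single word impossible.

spin(left), arc(left, 1)

key: cell and facing (now N) both changed — the 2 commands mix motion and turning
from: at (-1,3), heading S
1. spin(left) → at (-1,3), heading E
2. arc(left, 1) → at (0,4), heading N
all 81 alternatives checked — unique.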